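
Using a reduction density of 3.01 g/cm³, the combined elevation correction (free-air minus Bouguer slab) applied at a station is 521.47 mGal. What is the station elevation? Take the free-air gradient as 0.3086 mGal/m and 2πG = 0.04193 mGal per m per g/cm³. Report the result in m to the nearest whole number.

Combined gradient = 0.3086 − 0.04193 × 3.01 = 0.1823907 mGal/m
h = 521.47 / 0.1823907 = 2859.08 m

2859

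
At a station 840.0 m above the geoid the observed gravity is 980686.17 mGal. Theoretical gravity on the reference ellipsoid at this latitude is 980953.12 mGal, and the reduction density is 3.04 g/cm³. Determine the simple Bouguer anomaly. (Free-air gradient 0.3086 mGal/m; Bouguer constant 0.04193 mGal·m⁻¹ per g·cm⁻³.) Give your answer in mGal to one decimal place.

-114.8

Free-air correction = 0.3086 × 840.0 = 259.22 mGal
Free-air anomaly = 980686.17 − 980953.12 + (259.22) = -7.73 mGal
Bouguer slab correction = 0.04193 × 3.04 × 840.0 = 107.07 mGal
Simple Bouguer anomaly = -7.73 − (107.07) = -114.80 mGal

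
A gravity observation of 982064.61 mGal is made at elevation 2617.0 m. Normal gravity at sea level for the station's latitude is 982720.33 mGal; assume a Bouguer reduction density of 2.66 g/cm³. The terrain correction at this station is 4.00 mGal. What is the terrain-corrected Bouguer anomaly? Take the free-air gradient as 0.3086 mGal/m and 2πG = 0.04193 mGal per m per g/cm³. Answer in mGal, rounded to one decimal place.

Free-air correction = 0.3086 × 2617.0 = 807.61 mGal
Free-air anomaly = 982064.61 − 982720.33 + (807.61) = 151.89 mGal
Bouguer slab correction = 0.04193 × 2.66 × 2617.0 = 291.88 mGal
Simple Bouguer anomaly = 151.89 − (291.88) = -139.99 mGal
Complete Bouguer anomaly = -139.99 + 4.00 = -135.99 mGal

-136.0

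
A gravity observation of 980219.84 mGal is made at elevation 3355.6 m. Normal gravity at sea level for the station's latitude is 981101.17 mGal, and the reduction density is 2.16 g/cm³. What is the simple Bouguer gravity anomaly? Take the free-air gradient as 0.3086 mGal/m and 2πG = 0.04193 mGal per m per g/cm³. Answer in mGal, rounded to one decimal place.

Free-air correction = 0.3086 × 3355.6 = 1035.54 mGal
Free-air anomaly = 980219.84 − 981101.17 + (1035.54) = 154.21 mGal
Bouguer slab correction = 0.04193 × 2.16 × 3355.6 = 303.91 mGal
Simple Bouguer anomaly = 154.21 − (303.91) = -149.70 mGal

-149.7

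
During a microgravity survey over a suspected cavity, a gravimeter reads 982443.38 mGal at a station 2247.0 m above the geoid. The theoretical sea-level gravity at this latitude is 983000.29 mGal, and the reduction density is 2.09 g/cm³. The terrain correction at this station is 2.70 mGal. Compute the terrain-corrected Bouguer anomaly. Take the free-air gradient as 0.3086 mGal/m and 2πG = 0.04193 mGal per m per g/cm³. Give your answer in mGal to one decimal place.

-57.7

Free-air correction = 0.3086 × 2247.0 = 693.42 mGal
Free-air anomaly = 982443.38 − 983000.29 + (693.42) = 136.51 mGal
Bouguer slab correction = 0.04193 × 2.09 × 2247.0 = 196.91 mGal
Simple Bouguer anomaly = 136.51 − (196.91) = -60.40 mGal
Complete Bouguer anomaly = -60.40 + 2.70 = -57.70 mGal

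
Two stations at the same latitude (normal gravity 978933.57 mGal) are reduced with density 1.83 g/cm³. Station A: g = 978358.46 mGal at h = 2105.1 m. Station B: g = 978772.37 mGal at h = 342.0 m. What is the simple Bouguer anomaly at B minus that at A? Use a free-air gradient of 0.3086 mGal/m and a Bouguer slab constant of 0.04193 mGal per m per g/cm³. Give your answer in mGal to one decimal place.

5.1

Δg_SB(A) = 978358.46 − 978933.57 + 0.3086×2105.1 − 0.04193×1.83×2105.1 = -87.00 mGal
Δg_SB(B) = 978772.37 − 978933.57 + 0.3086×342.0 − 0.04193×1.83×342.0 = -81.90 mGal
Difference = -81.90 − (-87.00) = 5.10 mGal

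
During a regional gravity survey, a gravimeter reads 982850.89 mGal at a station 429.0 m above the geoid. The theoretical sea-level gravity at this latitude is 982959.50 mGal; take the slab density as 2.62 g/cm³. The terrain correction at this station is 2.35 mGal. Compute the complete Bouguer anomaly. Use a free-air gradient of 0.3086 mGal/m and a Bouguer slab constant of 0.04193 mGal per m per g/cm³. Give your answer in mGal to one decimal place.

Free-air correction = 0.3086 × 429.0 = 132.39 mGal
Free-air anomaly = 982850.89 − 982959.50 + (132.39) = 23.78 mGal
Bouguer slab correction = 0.04193 × 2.62 × 429.0 = 47.13 mGal
Simple Bouguer anomaly = 23.78 − (47.13) = -23.35 mGal
Complete Bouguer anomaly = -23.35 + 2.35 = -21.00 mGal

-21.0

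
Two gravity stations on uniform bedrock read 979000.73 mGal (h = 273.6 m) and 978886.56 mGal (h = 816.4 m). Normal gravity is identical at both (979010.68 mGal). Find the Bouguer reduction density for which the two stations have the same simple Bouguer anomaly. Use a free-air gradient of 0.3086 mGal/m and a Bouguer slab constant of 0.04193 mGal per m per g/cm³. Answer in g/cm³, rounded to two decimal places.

2.34

Δg_obs = 978886.56 − 979000.73 = -114.17 mGal over Δh = 816.4 − 273.6 = 542.8 m
Equal Bouguer anomalies ⇒ Δg_obs + (0.3086 − 0.04193ρ)·Δh = 0
0.3086 − 0.04193ρ = −Δg_obs/Δh = 0.21034
ρ = (0.3086 − 0.21034) / 0.04193 = 2.34 g/cm³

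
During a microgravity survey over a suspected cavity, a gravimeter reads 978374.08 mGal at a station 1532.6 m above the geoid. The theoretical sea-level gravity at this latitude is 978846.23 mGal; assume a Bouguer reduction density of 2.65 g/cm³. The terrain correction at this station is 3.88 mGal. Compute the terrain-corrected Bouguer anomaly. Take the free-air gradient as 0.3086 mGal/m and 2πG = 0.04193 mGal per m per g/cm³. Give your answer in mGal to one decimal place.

Free-air correction = 0.3086 × 1532.6 = 472.96 mGal
Free-air anomaly = 978374.08 − 978846.23 + (472.96) = 0.81 mGal
Bouguer slab correction = 0.04193 × 2.65 × 1532.6 = 170.29 mGal
Simple Bouguer anomaly = 0.81 − (170.29) = -169.48 mGal
Complete Bouguer anomaly = -169.48 + 3.88 = -165.60 mGal

-165.6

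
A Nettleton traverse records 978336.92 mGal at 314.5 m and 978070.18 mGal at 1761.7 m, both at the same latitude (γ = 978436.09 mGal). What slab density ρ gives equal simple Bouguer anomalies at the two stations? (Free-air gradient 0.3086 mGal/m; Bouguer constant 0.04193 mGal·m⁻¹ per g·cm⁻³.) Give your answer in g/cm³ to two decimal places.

2.96

Δg_obs = 978070.18 − 978336.92 = -266.74 mGal over Δh = 1761.7 − 314.5 = 1447.2 m
Equal Bouguer anomalies ⇒ Δg_obs + (0.3086 − 0.04193ρ)·Δh = 0
0.3086 − 0.04193ρ = −Δg_obs/Δh = 0.18431
ρ = (0.3086 − 0.18431) / 0.04193 = 2.96 g/cm³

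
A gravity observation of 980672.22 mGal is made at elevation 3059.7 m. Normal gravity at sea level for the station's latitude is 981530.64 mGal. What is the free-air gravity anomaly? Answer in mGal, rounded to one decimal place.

85.8

Free-air correction = 0.3086 × 3059.7 = 944.22 mGal
Free-air anomaly = 980672.22 − 981530.64 + (944.22) = 85.80 mGal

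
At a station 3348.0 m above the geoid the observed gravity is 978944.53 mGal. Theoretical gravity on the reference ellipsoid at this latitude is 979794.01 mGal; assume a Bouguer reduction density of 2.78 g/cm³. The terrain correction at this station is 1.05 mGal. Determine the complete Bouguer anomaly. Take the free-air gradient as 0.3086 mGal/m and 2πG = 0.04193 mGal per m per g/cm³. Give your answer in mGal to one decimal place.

-205.5

Free-air correction = 0.3086 × 3348.0 = 1033.19 mGal
Free-air anomaly = 978944.53 − 979794.01 + (1033.19) = 183.71 mGal
Bouguer slab correction = 0.04193 × 2.78 × 3348.0 = 390.26 mGal
Simple Bouguer anomaly = 183.71 − (390.26) = -206.55 mGal
Complete Bouguer anomaly = -206.55 + 1.05 = -205.50 mGal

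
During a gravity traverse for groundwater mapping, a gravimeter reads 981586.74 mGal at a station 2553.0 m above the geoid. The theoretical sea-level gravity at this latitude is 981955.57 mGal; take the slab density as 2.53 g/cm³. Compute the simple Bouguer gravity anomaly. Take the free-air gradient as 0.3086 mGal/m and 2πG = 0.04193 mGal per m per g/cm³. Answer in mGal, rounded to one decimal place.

Free-air correction = 0.3086 × 2553.0 = 787.86 mGal
Free-air anomaly = 981586.74 − 981955.57 + (787.86) = 419.03 mGal
Bouguer slab correction = 0.04193 × 2.53 × 2553.0 = 270.83 mGal
Simple Bouguer anomaly = 419.03 − (270.83) = 148.20 mGal

148.2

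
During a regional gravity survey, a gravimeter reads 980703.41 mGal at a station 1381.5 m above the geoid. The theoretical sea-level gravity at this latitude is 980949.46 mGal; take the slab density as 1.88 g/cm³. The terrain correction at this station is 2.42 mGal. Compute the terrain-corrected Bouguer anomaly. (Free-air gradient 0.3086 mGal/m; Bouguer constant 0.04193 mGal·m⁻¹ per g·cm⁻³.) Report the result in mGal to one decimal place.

Free-air correction = 0.3086 × 1381.5 = 426.33 mGal
Free-air anomaly = 980703.41 − 980949.46 + (426.33) = 180.28 mGal
Bouguer slab correction = 0.04193 × 1.88 × 1381.5 = 108.90 mGal
Simple Bouguer anomaly = 180.28 − (108.90) = 71.38 mGal
Complete Bouguer anomaly = 71.38 + 2.42 = 73.80 mGal

73.8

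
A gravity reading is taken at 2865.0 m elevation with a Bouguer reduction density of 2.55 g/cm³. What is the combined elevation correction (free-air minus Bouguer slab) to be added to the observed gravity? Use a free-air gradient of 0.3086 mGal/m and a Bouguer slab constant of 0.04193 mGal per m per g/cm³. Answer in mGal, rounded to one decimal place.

Combined gradient = 0.3086 − 0.04193 × 2.55 = 0.2016785 mGal/m
Combined elevation correction = 0.2016785 × 2865.0 = 577.8 mGal

577.8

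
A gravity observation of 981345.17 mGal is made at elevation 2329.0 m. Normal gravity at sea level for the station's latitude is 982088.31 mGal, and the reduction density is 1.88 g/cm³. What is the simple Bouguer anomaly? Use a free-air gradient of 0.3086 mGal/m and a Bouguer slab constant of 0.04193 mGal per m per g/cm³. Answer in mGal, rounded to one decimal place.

-208.0

Free-air correction = 0.3086 × 2329.0 = 718.73 mGal
Free-air anomaly = 981345.17 − 982088.31 + (718.73) = -24.41 mGal
Bouguer slab correction = 0.04193 × 1.88 × 2329.0 = 183.59 mGal
Simple Bouguer anomaly = -24.41 − (183.59) = -208.00 mGal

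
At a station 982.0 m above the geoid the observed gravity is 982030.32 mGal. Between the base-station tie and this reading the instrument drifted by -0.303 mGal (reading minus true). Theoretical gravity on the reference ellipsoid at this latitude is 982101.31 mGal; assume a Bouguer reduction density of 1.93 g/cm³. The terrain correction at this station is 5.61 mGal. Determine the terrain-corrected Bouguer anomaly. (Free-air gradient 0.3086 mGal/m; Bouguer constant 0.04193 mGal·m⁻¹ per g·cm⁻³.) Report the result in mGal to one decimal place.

158.5

Drift-corrected reading = 982030.32 − (-0.303) = 982030.623 mGal
Free-air correction = 0.3086 × 982.0 = 303.05 mGal
Free-air anomaly = 982030.623 − 982101.31 + (303.05) = 232.363 mGal
Bouguer slab correction = 0.04193 × 1.93 × 982.0 = 79.47 mGal
Simple Bouguer anomaly = 232.363 − (79.47) = 152.893 mGal
Complete Bouguer anomaly = 152.893 + 5.61 = 158.503 mGal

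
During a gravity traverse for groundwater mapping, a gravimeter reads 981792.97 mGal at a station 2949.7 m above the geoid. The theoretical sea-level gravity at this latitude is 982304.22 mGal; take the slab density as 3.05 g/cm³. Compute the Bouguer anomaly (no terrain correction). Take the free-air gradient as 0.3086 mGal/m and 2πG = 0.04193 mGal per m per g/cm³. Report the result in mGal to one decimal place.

21.8

Free-air correction = 0.3086 × 2949.7 = 910.28 mGal
Free-air anomaly = 981792.97 − 982304.22 + (910.28) = 399.03 mGal
Bouguer slab correction = 0.04193 × 3.05 × 2949.7 = 377.23 mGal
Simple Bouguer anomaly = 399.03 − (377.23) = 21.80 mGal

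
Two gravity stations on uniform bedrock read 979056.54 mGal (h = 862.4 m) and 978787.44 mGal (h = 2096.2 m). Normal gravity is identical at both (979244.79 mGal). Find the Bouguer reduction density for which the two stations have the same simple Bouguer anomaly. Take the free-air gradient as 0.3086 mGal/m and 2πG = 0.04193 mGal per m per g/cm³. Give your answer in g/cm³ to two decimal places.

2.16

Δg_obs = 978787.44 − 979056.54 = -269.10 mGal over Δh = 2096.2 − 862.4 = 1233.8 m
Equal Bouguer anomalies ⇒ Δg_obs + (0.3086 − 0.04193ρ)·Δh = 0
0.3086 − 0.04193ρ = −Δg_obs/Δh = 0.21811
ρ = (0.3086 − 0.21811) / 0.04193 = 2.16 g/cm³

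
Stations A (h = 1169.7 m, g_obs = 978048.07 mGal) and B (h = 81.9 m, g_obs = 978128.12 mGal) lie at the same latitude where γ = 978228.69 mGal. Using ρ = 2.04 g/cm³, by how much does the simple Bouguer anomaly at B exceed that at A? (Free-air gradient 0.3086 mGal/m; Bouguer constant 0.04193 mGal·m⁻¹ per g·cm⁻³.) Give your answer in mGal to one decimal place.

-162.6

Δg_SB(A) = 978048.07 − 978228.69 + 0.3086×1169.7 − 0.04193×2.04×1169.7 = 80.30 mGal
Δg_SB(B) = 978128.12 − 978228.69 + 0.3086×81.9 − 0.04193×2.04×81.9 = -82.30 mGal
Difference = -82.30 − (80.30) = -162.60 mGal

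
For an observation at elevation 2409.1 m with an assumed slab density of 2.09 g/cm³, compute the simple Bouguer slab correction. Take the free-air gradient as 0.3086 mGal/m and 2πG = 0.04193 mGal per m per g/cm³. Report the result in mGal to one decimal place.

Bouguer slab correction = 0.04193 × 2.09 × 2409.1 = 211.1 mGal

211.1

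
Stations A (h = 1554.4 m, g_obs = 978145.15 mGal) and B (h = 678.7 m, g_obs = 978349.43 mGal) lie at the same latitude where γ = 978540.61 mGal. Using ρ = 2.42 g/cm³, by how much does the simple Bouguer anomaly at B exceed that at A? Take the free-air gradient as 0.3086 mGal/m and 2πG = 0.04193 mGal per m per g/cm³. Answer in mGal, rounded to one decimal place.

22.9

Δg_SB(A) = 978145.15 − 978540.61 + 0.3086×1554.4 − 0.04193×2.42×1554.4 = -73.50 mGal
Δg_SB(B) = 978349.43 − 978540.61 + 0.3086×678.7 − 0.04193×2.42×678.7 = -50.60 mGal
Difference = -50.60 − (-73.50) = 22.90 mGal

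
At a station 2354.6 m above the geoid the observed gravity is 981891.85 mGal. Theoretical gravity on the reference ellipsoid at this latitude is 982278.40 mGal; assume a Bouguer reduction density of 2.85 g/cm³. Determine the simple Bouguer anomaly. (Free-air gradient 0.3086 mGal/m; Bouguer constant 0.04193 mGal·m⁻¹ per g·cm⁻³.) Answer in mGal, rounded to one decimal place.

Free-air correction = 0.3086 × 2354.6 = 726.63 mGal
Free-air anomaly = 981891.85 − 982278.40 + (726.63) = 340.08 mGal
Bouguer slab correction = 0.04193 × 2.85 × 2354.6 = 281.38 mGal
Simple Bouguer anomaly = 340.08 − (281.38) = 58.70 mGal

58.7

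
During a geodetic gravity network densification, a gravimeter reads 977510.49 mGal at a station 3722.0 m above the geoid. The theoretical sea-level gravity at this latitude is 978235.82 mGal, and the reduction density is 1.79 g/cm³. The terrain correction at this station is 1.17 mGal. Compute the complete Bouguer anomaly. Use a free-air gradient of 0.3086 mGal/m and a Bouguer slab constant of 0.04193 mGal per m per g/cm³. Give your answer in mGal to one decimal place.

Free-air correction = 0.3086 × 3722.0 = 1148.61 mGal
Free-air anomaly = 977510.49 − 978235.82 + (1148.61) = 423.28 mGal
Bouguer slab correction = 0.04193 × 1.79 × 3722.0 = 279.35 mGal
Simple Bouguer anomaly = 423.28 − (279.35) = 143.93 mGal
Complete Bouguer anomaly = 143.93 + 1.17 = 145.10 mGal

145.1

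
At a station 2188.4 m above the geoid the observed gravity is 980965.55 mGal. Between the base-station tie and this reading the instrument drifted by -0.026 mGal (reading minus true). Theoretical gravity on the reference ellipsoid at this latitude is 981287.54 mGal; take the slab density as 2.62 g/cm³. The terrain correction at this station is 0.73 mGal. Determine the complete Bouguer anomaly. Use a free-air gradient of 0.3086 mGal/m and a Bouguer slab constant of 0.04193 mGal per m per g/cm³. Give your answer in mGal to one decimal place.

113.7

Drift-corrected reading = 980965.55 − (-0.026) = 980965.576 mGal
Free-air correction = 0.3086 × 2188.4 = 675.34 mGal
Free-air anomaly = 980965.576 − 981287.54 + (675.34) = 353.376 mGal
Bouguer slab correction = 0.04193 × 2.62 × 2188.4 = 240.41 mGal
Simple Bouguer anomaly = 353.376 − (240.41) = 112.966 mGal
Complete Bouguer anomaly = 112.966 + 0.73 = 113.696 mGal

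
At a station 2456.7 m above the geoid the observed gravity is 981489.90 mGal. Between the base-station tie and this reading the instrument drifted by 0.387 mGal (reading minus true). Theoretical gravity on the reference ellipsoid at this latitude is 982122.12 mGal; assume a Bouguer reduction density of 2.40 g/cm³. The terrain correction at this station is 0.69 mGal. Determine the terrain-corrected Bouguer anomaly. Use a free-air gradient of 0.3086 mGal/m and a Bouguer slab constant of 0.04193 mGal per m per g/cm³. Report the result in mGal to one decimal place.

Drift-corrected reading = 981489.90 − (0.387) = 981489.513 mGal
Free-air correction = 0.3086 × 2456.7 = 758.14 mGal
Free-air anomaly = 981489.513 − 982122.12 + (758.14) = 125.533 mGal
Bouguer slab correction = 0.04193 × 2.40 × 2456.7 = 247.22 mGal
Simple Bouguer anomaly = 125.533 − (247.22) = -121.687 mGal
Complete Bouguer anomaly = -121.687 + 0.69 = -120.997 mGal

-121.0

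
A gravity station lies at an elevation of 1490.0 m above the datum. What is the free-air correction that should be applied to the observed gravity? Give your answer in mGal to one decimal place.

Free-air correction = 0.3086 × 1490.0 = 459.8 mGal

459.8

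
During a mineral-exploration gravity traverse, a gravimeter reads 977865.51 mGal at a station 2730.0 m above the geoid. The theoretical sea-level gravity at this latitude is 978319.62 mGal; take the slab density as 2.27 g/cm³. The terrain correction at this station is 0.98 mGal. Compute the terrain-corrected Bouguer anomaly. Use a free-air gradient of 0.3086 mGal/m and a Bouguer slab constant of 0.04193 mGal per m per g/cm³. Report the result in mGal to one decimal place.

129.5

Free-air correction = 0.3086 × 2730.0 = 842.48 mGal
Free-air anomaly = 977865.51 − 978319.62 + (842.48) = 388.37 mGal
Bouguer slab correction = 0.04193 × 2.27 × 2730.0 = 259.84 mGal
Simple Bouguer anomaly = 388.37 − (259.84) = 128.53 mGal
Complete Bouguer anomaly = 128.53 + 0.98 = 129.51 mGal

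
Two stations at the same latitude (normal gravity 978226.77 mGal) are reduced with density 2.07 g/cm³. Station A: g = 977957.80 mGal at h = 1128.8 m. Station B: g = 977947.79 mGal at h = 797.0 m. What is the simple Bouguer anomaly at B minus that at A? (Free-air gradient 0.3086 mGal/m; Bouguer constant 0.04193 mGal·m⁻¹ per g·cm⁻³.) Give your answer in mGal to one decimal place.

Δg_SB(A) = 977957.80 − 978226.77 + 0.3086×1128.8 − 0.04193×2.07×1128.8 = -18.60 mGal
Δg_SB(B) = 977947.79 − 978226.77 + 0.3086×797.0 − 0.04193×2.07×797.0 = -102.20 mGal
Difference = -102.20 − (-18.60) = -83.60 mGal

-83.6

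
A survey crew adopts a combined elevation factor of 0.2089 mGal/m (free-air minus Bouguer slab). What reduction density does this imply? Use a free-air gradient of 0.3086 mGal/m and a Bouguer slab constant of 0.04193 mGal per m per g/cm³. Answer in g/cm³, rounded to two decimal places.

0.2089 = 0.3086 − 0.04193 × ρ
ρ = (0.3086 − 0.2089) / 0.04193 = 2.38 g/cm³

2.38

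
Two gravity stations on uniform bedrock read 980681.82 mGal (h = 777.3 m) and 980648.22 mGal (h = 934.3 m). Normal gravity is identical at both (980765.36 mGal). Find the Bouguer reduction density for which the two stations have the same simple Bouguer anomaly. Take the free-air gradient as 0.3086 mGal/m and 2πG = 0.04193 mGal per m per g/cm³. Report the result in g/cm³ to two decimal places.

Δg_obs = 980648.22 − 980681.82 = -33.60 mGal over Δh = 934.3 − 777.3 = 157.0 m
Equal Bouguer anomalies ⇒ Δg_obs + (0.3086 − 0.04193ρ)·Δh = 0
0.3086 − 0.04193ρ = −Δg_obs/Δh = 0.21401
ρ = (0.3086 − 0.21401) / 0.04193 = 2.26 g/cm³

2.26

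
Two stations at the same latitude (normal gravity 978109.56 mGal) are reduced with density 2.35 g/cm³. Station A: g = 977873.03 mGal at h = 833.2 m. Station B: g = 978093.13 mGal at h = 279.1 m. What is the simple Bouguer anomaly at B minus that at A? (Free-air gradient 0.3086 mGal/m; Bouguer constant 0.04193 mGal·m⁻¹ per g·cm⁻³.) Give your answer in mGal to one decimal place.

103.7

Δg_SB(A) = 977873.03 − 978109.56 + 0.3086×833.2 − 0.04193×2.35×833.2 = -61.50 mGal
Δg_SB(B) = 978093.13 − 978109.56 + 0.3086×279.1 − 0.04193×2.35×279.1 = 42.20 mGal
Difference = 42.20 − (-61.50) = 103.70 mGal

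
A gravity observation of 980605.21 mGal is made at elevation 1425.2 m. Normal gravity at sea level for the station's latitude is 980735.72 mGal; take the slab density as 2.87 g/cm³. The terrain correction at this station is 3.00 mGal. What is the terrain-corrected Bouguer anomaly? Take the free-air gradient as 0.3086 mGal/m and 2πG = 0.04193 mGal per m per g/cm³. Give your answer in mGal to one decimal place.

140.8

Free-air correction = 0.3086 × 1425.2 = 439.82 mGal
Free-air anomaly = 980605.21 − 980735.72 + (439.82) = 309.31 mGal
Bouguer slab correction = 0.04193 × 2.87 × 1425.2 = 171.51 mGal
Simple Bouguer anomaly = 309.31 − (171.51) = 137.80 mGal
Complete Bouguer anomaly = 137.80 + 3.00 = 140.80 mGal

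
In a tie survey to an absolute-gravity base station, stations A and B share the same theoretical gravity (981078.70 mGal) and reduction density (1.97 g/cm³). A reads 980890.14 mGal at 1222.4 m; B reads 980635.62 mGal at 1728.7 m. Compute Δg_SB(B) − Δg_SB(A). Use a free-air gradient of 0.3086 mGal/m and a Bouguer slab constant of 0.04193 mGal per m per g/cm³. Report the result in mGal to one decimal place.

Δg_SB(A) = 980890.14 − 981078.70 + 0.3086×1222.4 − 0.04193×1.97×1222.4 = 87.70 mGal
Δg_SB(B) = 980635.62 − 981078.70 + 0.3086×1728.7 − 0.04193×1.97×1728.7 = -52.40 mGal
Difference = -52.40 − (87.70) = -140.10 mGal

-140.1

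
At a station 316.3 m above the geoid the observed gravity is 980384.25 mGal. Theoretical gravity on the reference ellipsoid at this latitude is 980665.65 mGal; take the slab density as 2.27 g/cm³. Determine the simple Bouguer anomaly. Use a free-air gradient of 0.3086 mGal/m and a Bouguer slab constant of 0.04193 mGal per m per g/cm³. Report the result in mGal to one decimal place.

Free-air correction = 0.3086 × 316.3 = 97.61 mGal
Free-air anomaly = 980384.25 − 980665.65 + (97.61) = -183.79 mGal
Bouguer slab correction = 0.04193 × 2.27 × 316.3 = 30.11 mGal
Simple Bouguer anomaly = -183.79 − (30.11) = -213.90 mGal

-213.9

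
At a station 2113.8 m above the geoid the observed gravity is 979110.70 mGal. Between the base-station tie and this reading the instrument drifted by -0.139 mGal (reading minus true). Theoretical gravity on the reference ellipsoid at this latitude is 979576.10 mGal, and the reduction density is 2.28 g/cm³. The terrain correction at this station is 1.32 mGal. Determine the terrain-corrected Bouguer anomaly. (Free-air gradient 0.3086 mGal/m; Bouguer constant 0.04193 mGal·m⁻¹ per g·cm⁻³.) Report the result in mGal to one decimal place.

Drift-corrected reading = 979110.70 − (-0.139) = 979110.839 mGal
Free-air correction = 0.3086 × 2113.8 = 652.32 mGal
Free-air anomaly = 979110.839 − 979576.10 + (652.32) = 187.059 mGal
Bouguer slab correction = 0.04193 × 2.28 × 2113.8 = 202.08 mGal
Simple Bouguer anomaly = 187.059 − (202.08) = -15.021 mGal
Complete Bouguer anomaly = -15.021 + 1.32 = -13.701 mGal

-13.7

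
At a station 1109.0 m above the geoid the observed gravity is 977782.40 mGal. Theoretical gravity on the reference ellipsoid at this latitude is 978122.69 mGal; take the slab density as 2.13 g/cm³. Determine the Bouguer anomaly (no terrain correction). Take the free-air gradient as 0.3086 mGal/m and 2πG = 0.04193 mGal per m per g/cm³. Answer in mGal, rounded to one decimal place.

Free-air correction = 0.3086 × 1109.0 = 342.24 mGal
Free-air anomaly = 977782.40 − 978122.69 + (342.24) = 1.95 mGal
Bouguer slab correction = 0.04193 × 2.13 × 1109.0 = 99.05 mGal
Simple Bouguer anomaly = 1.95 − (99.05) = -97.10 mGal

-97.1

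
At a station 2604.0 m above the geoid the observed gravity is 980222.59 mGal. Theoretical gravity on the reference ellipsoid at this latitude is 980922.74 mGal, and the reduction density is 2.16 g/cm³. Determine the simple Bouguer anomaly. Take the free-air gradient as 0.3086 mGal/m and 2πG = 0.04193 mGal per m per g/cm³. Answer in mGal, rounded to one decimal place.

-132.4

Free-air correction = 0.3086 × 2604.0 = 803.59 mGal
Free-air anomaly = 980222.59 − 980922.74 + (803.59) = 103.44 mGal
Bouguer slab correction = 0.04193 × 2.16 × 2604.0 = 235.84 mGal
Simple Bouguer anomaly = 103.44 − (235.84) = -132.40 mGal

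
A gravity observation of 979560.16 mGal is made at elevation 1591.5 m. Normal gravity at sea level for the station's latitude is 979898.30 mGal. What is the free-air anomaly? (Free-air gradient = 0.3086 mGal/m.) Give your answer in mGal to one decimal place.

Free-air correction = 0.3086 × 1591.5 = 491.14 mGal
Free-air anomaly = 979560.16 − 979898.30 + (491.14) = 153.00 mGal

153.0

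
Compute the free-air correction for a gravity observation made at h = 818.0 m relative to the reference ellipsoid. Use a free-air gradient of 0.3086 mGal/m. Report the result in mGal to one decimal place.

Free-air correction = 0.3086 × 818.0 = 252.4 mGal

252.4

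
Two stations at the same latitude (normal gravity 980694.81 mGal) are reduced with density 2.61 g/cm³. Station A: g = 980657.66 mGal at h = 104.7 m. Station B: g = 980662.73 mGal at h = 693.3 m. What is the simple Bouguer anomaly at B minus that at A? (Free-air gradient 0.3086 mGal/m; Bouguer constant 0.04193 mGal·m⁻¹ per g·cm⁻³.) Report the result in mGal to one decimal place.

122.3

Δg_SB(A) = 980657.66 − 980694.81 + 0.3086×104.7 − 0.04193×2.61×104.7 = -16.30 mGal
Δg_SB(B) = 980662.73 − 980694.81 + 0.3086×693.3 − 0.04193×2.61×693.3 = 106.00 mGal
Difference = 106.00 − (-16.30) = 122.30 mGal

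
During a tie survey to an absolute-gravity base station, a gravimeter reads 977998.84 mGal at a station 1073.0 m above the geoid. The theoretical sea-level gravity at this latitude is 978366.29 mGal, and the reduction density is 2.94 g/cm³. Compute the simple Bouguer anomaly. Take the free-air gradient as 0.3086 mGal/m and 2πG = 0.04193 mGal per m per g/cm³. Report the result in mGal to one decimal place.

Free-air correction = 0.3086 × 1073.0 = 331.13 mGal
Free-air anomaly = 977998.84 − 978366.29 + (331.13) = -36.32 mGal
Bouguer slab correction = 0.04193 × 2.94 × 1073.0 = 132.27 mGal
Simple Bouguer anomaly = -36.32 − (132.27) = -168.59 mGal

-168.6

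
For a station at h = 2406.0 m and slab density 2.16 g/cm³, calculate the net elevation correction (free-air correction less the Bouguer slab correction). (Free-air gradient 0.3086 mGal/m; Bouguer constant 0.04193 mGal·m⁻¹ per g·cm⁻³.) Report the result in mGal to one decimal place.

Combined gradient = 0.3086 − 0.04193 × 2.16 = 0.2180312 mGal/m
Combined elevation correction = 0.2180312 × 2406.0 = 524.6 mGal

524.6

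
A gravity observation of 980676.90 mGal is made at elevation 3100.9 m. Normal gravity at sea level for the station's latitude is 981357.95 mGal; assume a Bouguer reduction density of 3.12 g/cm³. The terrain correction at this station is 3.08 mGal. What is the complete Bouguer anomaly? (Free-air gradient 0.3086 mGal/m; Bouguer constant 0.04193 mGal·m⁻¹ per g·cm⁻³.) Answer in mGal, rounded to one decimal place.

-126.7

Free-air correction = 0.3086 × 3100.9 = 956.94 mGal
Free-air anomaly = 980676.90 − 981357.95 + (956.94) = 275.89 mGal
Bouguer slab correction = 0.04193 × 3.12 × 3100.9 = 405.66 mGal
Simple Bouguer anomaly = 275.89 − (405.66) = -129.77 mGal
Complete Bouguer anomaly = -129.77 + 3.08 = -126.69 mGal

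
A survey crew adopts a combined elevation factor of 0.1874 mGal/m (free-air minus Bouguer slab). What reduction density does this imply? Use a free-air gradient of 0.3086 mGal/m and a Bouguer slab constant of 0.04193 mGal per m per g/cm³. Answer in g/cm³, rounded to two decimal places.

2.89

0.1874 = 0.3086 − 0.04193 × ρ
ρ = (0.3086 − 0.1874) / 0.04193 = 2.89 g/cm³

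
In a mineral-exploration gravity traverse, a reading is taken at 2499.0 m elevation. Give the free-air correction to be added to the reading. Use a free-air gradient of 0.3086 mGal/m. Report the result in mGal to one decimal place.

771.2

Free-air correction = 0.3086 × 2499.0 = 771.2 mGal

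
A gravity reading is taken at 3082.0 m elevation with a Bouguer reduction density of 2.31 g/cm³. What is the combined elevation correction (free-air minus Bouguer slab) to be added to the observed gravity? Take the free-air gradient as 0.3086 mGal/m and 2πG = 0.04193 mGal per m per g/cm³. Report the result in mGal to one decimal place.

652.6

Combined gradient = 0.3086 − 0.04193 × 2.31 = 0.2117417 mGal/m
Combined elevation correction = 0.2117417 × 3082.0 = 652.6 mGal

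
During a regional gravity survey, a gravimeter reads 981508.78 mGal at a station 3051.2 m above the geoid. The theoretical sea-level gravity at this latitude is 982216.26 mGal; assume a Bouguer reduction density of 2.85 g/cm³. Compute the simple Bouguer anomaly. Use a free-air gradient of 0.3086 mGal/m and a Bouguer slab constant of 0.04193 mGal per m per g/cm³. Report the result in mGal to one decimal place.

-130.5

Free-air correction = 0.3086 × 3051.2 = 941.60 mGal
Free-air anomaly = 981508.78 − 982216.26 + (941.60) = 234.12 mGal
Bouguer slab correction = 0.04193 × 2.85 × 3051.2 = 364.62 mGal
Simple Bouguer anomaly = 234.12 − (364.62) = -130.50 mGal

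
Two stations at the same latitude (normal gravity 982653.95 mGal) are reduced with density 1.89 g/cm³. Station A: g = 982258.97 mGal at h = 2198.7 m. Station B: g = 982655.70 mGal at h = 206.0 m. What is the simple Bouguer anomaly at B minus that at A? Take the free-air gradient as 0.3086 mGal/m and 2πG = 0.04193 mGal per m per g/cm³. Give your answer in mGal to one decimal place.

-60.3

Δg_SB(A) = 982258.97 − 982653.95 + 0.3086×2198.7 − 0.04193×1.89×2198.7 = 109.30 mGal
Δg_SB(B) = 982655.70 − 982653.95 + 0.3086×206.0 − 0.04193×1.89×206.0 = 49.00 mGal
Difference = 49.00 − (109.30) = -60.30 mGal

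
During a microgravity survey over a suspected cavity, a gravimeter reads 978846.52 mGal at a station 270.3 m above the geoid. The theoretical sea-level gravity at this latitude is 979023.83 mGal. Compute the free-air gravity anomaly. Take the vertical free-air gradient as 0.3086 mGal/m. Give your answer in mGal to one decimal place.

Free-air correction = 0.3086 × 270.3 = 83.41 mGal
Free-air anomaly = 978846.52 − 979023.83 + (83.41) = -93.90 mGal

-93.9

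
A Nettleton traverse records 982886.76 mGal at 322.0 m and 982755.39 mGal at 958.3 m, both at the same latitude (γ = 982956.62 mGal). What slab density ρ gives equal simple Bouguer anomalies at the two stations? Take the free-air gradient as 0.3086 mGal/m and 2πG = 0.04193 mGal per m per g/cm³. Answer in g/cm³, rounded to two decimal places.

Δg_obs = 982755.39 − 982886.76 = -131.37 mGal over Δh = 958.3 − 322.0 = 636.3 m
Equal Bouguer anomalies ⇒ Δg_obs + (0.3086 − 0.04193ρ)·Δh = 0
0.3086 − 0.04193ρ = −Δg_obs/Δh = 0.20646
ρ = (0.3086 − 0.20646) / 0.04193 = 2.44 g/cm³

2.44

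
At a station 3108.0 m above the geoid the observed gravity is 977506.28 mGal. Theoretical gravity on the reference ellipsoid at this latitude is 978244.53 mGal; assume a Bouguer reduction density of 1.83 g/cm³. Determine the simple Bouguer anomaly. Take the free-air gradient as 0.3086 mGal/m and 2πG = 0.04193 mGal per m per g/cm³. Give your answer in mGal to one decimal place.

-17.6

Free-air correction = 0.3086 × 3108.0 = 959.13 mGal
Free-air anomaly = 977506.28 − 978244.53 + (959.13) = 220.88 mGal
Bouguer slab correction = 0.04193 × 1.83 × 3108.0 = 238.48 mGal
Simple Bouguer anomaly = 220.88 − (238.48) = -17.60 mGal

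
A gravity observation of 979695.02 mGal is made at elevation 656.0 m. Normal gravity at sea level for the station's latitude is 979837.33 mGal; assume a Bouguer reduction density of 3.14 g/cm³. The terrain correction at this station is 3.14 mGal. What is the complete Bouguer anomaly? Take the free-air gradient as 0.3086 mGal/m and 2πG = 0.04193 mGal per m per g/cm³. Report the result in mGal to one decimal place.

-23.1

Free-air correction = 0.3086 × 656.0 = 202.44 mGal
Free-air anomaly = 979695.02 − 979837.33 + (202.44) = 60.13 mGal
Bouguer slab correction = 0.04193 × 3.14 × 656.0 = 86.37 mGal
Simple Bouguer anomaly = 60.13 − (86.37) = -26.24 mGal
Complete Bouguer anomaly = -26.24 + 3.14 = -23.10 mGal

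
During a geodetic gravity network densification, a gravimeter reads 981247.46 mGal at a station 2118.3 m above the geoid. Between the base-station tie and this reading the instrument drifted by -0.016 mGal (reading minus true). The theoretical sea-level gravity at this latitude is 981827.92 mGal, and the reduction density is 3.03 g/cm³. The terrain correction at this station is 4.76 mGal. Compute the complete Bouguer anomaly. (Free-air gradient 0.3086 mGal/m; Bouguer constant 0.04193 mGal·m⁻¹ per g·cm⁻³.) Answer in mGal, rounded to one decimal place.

-191.1

Drift-corrected reading = 981247.46 − (-0.016) = 981247.476 mGal
Free-air correction = 0.3086 × 2118.3 = 653.71 mGal
Free-air anomaly = 981247.476 − 981827.92 + (653.71) = 73.266 mGal
Bouguer slab correction = 0.04193 × 3.03 × 2118.3 = 269.13 mGal
Simple Bouguer anomaly = 73.266 − (269.13) = -195.864 mGal
Complete Bouguer anomaly = -195.864 + 4.76 = -191.104 mGal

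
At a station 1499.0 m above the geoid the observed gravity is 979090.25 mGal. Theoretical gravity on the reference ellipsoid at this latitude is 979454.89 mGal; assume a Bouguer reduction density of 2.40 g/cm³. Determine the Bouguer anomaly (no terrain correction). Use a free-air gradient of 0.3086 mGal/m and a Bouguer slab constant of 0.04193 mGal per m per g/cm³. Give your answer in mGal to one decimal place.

Free-air correction = 0.3086 × 1499.0 = 462.59 mGal
Free-air anomaly = 979090.25 − 979454.89 + (462.59) = 97.95 mGal
Bouguer slab correction = 0.04193 × 2.40 × 1499.0 = 150.85 mGal
Simple Bouguer anomaly = 97.95 − (150.85) = -52.90 mGal

-52.9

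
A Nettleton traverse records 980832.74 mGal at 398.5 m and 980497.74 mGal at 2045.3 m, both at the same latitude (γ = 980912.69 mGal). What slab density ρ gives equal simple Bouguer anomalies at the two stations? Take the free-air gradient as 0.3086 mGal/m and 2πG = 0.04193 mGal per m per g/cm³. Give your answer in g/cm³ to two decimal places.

2.51

Δg_obs = 980497.74 − 980832.74 = -335.00 mGal over Δh = 2045.3 − 398.5 = 1646.8 m
Equal Bouguer anomalies ⇒ Δg_obs + (0.3086 − 0.04193ρ)·Δh = 0
0.3086 − 0.04193ρ = −Δg_obs/Δh = 0.20342
ρ = (0.3086 − 0.20342) / 0.04193 = 2.51 g/cm³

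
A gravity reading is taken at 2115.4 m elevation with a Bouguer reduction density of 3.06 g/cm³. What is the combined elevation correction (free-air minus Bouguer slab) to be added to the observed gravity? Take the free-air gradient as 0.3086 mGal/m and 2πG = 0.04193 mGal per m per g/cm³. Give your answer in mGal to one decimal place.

381.4

Combined gradient = 0.3086 − 0.04193 × 3.06 = 0.1802942 mGal/m
Combined elevation correction = 0.1802942 × 2115.4 = 381.4 mGal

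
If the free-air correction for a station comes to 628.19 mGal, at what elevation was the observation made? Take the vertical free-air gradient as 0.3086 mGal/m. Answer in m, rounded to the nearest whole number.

h = 628.19 / 0.3086 = 2035.61 m

2036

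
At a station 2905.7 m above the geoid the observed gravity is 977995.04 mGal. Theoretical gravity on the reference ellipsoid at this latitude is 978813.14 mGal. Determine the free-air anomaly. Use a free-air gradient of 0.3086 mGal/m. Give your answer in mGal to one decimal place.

Free-air correction = 0.3086 × 2905.7 = 896.70 mGal
Free-air anomaly = 977995.04 − 978813.14 + (896.70) = 78.60 mGal

78.6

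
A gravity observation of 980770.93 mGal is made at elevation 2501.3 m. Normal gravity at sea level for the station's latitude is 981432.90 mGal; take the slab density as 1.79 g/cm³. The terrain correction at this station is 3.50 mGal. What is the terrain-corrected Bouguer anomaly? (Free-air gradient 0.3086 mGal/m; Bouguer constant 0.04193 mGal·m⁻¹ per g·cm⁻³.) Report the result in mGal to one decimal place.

Free-air correction = 0.3086 × 2501.3 = 771.90 mGal
Free-air anomaly = 980770.93 − 981432.90 + (771.90) = 109.93 mGal
Bouguer slab correction = 0.04193 × 1.79 × 2501.3 = 187.73 mGal
Simple Bouguer anomaly = 109.93 − (187.73) = -77.80 mGal
Complete Bouguer anomaly = -77.80 + 3.50 = -74.30 mGal

-74.3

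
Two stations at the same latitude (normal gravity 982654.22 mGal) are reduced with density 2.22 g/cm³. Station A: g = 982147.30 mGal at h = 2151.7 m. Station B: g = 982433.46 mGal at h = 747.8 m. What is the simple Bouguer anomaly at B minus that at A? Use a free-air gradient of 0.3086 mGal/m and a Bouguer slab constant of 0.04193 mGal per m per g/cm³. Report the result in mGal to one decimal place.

-16.4

Δg_SB(A) = 982147.30 − 982654.22 + 0.3086×2151.7 − 0.04193×2.22×2151.7 = -43.20 mGal
Δg_SB(B) = 982433.46 − 982654.22 + 0.3086×747.8 − 0.04193×2.22×747.8 = -59.60 mGal
Difference = -59.60 − (-43.20) = -16.40 mGal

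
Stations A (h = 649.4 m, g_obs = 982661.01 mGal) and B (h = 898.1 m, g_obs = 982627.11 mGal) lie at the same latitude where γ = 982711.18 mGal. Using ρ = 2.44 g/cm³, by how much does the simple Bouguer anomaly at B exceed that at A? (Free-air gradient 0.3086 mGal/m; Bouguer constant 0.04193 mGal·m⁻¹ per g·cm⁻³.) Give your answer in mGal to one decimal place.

Δg_SB(A) = 982661.01 − 982711.18 + 0.3086×649.4 − 0.04193×2.44×649.4 = 83.80 mGal
Δg_SB(B) = 982627.11 − 982711.18 + 0.3086×898.1 − 0.04193×2.44×898.1 = 101.20 mGal
Difference = 101.20 − (83.80) = 17.40 mGal

17.4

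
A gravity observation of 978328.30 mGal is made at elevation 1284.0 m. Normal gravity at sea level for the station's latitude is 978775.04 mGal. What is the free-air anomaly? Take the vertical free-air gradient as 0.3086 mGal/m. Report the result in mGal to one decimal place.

Free-air correction = 0.3086 × 1284.0 = 396.24 mGal
Free-air anomaly = 978328.30 − 978775.04 + (396.24) = -50.50 mGal

-50.5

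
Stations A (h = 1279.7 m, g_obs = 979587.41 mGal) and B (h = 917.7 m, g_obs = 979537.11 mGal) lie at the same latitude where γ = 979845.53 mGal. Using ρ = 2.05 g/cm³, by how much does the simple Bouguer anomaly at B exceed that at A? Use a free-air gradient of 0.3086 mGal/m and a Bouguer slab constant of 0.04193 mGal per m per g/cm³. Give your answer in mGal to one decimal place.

-130.9

Δg_SB(A) = 979587.41 − 979845.53 + 0.3086×1279.7 − 0.04193×2.05×1279.7 = 26.80 mGal
Δg_SB(B) = 979537.11 − 979845.53 + 0.3086×917.7 − 0.04193×2.05×917.7 = -104.10 mGal
Difference = -104.10 − (26.80) = -130.90 mGal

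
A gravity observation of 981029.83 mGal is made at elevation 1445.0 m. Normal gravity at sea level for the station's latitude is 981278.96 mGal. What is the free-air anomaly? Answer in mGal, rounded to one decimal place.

Free-air correction = 0.3086 × 1445.0 = 445.93 mGal
Free-air anomaly = 981029.83 − 981278.96 + (445.93) = 196.80 mGal

196.8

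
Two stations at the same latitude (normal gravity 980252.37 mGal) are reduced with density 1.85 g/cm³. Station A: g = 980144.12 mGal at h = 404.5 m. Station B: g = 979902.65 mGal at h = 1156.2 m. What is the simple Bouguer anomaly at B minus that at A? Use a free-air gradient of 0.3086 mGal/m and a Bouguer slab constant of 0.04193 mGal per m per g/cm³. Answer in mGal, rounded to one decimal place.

Δg_SB(A) = 980144.12 − 980252.37 + 0.3086×404.5 − 0.04193×1.85×404.5 = -14.80 mGal
Δg_SB(B) = 979902.65 − 980252.37 + 0.3086×1156.2 − 0.04193×1.85×1156.2 = -82.60 mGal
Difference = -82.60 − (-14.80) = -67.80 mGal

-67.8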